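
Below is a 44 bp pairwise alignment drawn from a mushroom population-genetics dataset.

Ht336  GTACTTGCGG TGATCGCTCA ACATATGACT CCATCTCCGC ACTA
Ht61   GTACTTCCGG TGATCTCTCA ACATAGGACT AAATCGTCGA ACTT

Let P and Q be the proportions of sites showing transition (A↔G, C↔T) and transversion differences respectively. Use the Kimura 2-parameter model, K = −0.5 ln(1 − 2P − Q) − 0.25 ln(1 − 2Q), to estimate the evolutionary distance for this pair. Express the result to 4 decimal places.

0.2419

Mismatches occur at site 7 (G→C, transversion), site 16 (G→T, transversion), site 26 (T→G, transversion), site 31 (C→A, transversion), site 32 (C→A, transversion), site 36 (T→G, transversion), site 37 (C→T, transition), site 40 (C→A, transversion), site 44 (A→T, transversion).
Of the 9 differences, 1 transition and 8 transversions over 44 sites: P = 1/44 = 0.022727, Q = 8/44 = 0.181818.
d = −0.5·ln(0.772728) − 0.25·ln(0.636364) = −0.5·(-0.257828) − 0.25·(-0.451985) = 0.2419.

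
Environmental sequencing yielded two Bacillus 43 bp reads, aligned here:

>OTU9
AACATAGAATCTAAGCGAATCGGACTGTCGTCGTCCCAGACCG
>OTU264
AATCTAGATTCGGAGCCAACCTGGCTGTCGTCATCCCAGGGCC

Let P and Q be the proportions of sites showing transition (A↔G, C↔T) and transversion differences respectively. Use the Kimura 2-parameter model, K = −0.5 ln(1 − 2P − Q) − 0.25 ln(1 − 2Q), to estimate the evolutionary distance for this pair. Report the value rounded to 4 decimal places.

0.3900

Mismatches occur at site 3 (C/T, transition), site 4 (A/C, transversion), site 9 (A/T, transversion), site 12 (T/G, transversion), site 13 (A/G, transition), site 17 (G/C, transversion), site 20 (T/C, transition), site 22 (G/T, transversion), site 24 (A/G, transition), site 33 (G/A, transition), site 40 (A/G, transition), site 41 (C/G, transversion), site 43 (G/C, transversion).
Of the 13 differences, 6 transitions and 7 transversions over 43 sites: P = 6/43 = 0.139535, Q = 7/43 = 0.162791.
d = −0.5·ln(0.558139) − 0.25·ln(0.674418) = −0.5·(-0.583147) − 0.25·(-0.393905) = 0.3900.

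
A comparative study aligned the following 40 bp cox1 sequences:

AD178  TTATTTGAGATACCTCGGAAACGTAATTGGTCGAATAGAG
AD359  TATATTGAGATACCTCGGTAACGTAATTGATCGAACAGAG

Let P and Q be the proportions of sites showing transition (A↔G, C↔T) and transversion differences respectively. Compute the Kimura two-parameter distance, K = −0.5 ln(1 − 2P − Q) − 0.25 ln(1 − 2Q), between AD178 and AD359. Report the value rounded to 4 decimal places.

Mismatches occur at site 2 (T→A, transversion), site 3 (A→T, transversion), site 4 (T→A, transversion), site 19 (A→T, transversion), site 30 (G→A, transition), site 36 (T→C, transition).
Of the 6 differences, 2 transitions and 4 transversions over 40 sites: P = 2/40 = 0.050000, Q = 4/40 = 0.100000.
d = −0.5·ln(0.800000) − 0.25·ln(0.800000) = −0.5·(-0.223144) − 0.25·(-0.223144) = 0.1674.

0.1674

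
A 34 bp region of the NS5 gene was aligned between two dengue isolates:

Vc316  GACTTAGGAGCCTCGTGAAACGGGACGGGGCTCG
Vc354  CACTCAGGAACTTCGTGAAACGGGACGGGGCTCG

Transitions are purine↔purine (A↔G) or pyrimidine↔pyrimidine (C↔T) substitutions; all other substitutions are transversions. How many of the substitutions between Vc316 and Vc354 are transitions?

3

Mismatches occur at site 1 (G↔C, transversion), site 5 (T↔C, transition), site 10 (G↔A, transition), site 12 (C↔T, transition).
Of the 4 differences, 3 transitions and 1 transversion, so the answer is 3.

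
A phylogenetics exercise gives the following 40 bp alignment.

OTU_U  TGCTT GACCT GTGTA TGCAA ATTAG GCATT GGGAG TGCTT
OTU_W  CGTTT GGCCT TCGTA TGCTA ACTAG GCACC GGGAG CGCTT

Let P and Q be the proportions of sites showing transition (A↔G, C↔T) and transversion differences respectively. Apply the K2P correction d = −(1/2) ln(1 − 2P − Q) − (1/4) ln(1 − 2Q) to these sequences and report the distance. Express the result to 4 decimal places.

0.3253

Mismatches occur at site 1 (T/C, transition), site 3 (C/T, transition), site 7 (A/G, transition), site 11 (G/T, transversion), site 12 (T/C, transition), site 19 (A/T, transversion), site 22 (T/C, transition), site 29 (T/C, transition), site 30 (T/C, transition), site 36 (T/C, transition).
Of the 10 differences, 8 transitions and 2 transversions over 40 sites: P = 8/40 = 0.200000, Q = 2/40 = 0.050000.
d = −0.5·ln(0.550000) − 0.25·ln(0.900000) = −0.5·(-0.597837) − 0.25·(-0.105361) = 0.3253.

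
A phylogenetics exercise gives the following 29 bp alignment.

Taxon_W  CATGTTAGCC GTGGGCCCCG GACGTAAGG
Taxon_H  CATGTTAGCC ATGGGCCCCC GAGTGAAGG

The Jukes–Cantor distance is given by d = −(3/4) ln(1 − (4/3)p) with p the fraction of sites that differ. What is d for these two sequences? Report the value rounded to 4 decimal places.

0.1959

The sequences differ at positions 11 (G/A), 20 (G/C), 23 (C/G), 24 (G/T), 25 (T/G).
p = 5/29 = 0.172414.
d = −0.75 · ln(1 − (4/3)·0.172414) = −0.75 · ln(0.770115) = −0.75 · (-0.261215) = 0.1959.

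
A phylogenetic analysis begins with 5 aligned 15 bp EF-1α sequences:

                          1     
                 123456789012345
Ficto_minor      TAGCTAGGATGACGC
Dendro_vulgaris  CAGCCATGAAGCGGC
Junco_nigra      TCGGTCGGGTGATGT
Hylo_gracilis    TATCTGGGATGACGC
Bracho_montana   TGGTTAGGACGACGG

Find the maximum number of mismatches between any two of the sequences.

Pairwise Hamming distances:
  Ficto_minor vs Dendro_vulgaris: 6
  Ficto_minor vs Junco_nigra: 6
  Ficto_minor vs Hylo_gracilis: 2
  Ficto_minor vs Bracho_montana: 4
  Dendro_vulgaris vs Junco_nigra: 11
  Dendro_vulgaris vs Hylo_gracilis: 8
  Dendro_vulgaris vs Bracho_montana: 9
  Junco_nigra vs Hylo_gracilis: 7
  Junco_nigra vs Bracho_montana: 7
  Hylo_gracilis vs Bracho_montana: 6
The largest is 11, between Dendro_vulgaris and Junco_nigra.

11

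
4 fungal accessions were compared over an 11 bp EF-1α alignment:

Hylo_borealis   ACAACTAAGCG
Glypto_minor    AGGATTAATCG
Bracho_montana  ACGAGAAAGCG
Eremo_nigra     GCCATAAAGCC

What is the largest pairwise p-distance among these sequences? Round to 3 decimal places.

0.545

Pairwise Hamming distances:
  Hylo_borealis vs Glypto_minor: 4
  Hylo_borealis vs Bracho_montana: 3
  Hylo_borealis vs Eremo_nigra: 5
  Glypto_minor vs Bracho_montana: 4
  Glypto_minor vs Eremo_nigra: 6
  Bracho_montana vs Eremo_nigra: 4
The largest is 6 mismatches, between Glypto_minor and Eremo_nigra; p = 6/11 = 0.545.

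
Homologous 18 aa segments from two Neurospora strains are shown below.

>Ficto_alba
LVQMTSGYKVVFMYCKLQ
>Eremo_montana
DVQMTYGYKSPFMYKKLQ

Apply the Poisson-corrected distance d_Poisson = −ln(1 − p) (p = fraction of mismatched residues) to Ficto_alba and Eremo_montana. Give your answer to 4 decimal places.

The sequences differ at positions 1 (L/D), 6 (S/Y), 10 (V/S), 11 (V/P), 15 (C/K).
p = 5/18 = 0.277778.
d = −ln(1 − 0.277778) = −ln(0.722222) = 0.3254.

0.3254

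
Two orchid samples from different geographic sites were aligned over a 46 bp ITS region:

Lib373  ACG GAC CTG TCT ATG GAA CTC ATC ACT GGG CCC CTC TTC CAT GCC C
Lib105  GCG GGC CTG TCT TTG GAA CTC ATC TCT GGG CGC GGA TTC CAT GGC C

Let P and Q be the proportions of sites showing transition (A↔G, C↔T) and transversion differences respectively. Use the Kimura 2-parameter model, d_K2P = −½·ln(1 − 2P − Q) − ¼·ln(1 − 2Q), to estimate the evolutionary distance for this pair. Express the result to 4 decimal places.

0.2274

Mismatches occur at site 1 (A↔G, transition), site 5 (A↔G, transition), site 13 (A↔T, transversion), site 25 (A↔T, transversion), site 32 (C↔G, transversion), site 34 (C↔G, transversion), site 35 (T↔G, transversion), site 36 (C↔A, transversion), site 44 (C↔G, transversion).
Of the 9 differences, 2 transitions and 7 transversions over 46 sites: P = 2/46 = 0.043478, Q = 7/46 = 0.152174.
d = −0.5·ln(0.760870) − 0.25·ln(0.695652) = −0.5·(-0.273293) − 0.25·(-0.362906) = 0.2274.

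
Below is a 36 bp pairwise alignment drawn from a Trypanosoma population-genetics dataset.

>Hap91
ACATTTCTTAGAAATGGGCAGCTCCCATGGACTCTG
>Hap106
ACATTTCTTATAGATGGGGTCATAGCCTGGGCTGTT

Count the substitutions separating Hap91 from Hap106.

12

Differing sites — 11:G/T; 13:A/G; 19:C/G; 20:A/T; 21:G/C; 22:C/A; 24:C/A; 25:C/G; 27:A/C; 31:A/G; 34:C/G; 36:G/T.
That gives 12 mismatches out of 36 aligned sites, so the Hamming distance is 12.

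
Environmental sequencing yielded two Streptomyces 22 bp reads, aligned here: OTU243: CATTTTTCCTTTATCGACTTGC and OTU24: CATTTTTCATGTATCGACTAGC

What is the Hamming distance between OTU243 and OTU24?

3

Differing sites — 9:C/A; 11:T/G; 20:T/A.
That gives 3 mismatches out of 22 aligned sites, so the Hamming distance is 3.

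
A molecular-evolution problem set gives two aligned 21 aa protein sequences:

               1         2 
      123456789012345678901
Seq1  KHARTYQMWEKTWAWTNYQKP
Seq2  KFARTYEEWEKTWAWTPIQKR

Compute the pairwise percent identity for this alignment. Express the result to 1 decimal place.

71.4%

Differing sites — 2:H/F; 7:Q/E; 8:M/E; 17:N/P; 18:Y/I; 21:P/R.
15 of the 21 sites match, so the percent identity is 15/21 × 100 = 71.4%.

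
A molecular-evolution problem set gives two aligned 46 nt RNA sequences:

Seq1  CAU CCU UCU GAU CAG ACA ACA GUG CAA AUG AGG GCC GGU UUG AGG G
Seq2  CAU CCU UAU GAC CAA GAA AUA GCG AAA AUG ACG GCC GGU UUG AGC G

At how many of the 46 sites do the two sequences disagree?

The sequences differ at positions 8 (C/A), 12 (U/C), 15 (G/A), 16 (A/G), 17 (C/A), 20 (C/U), 23 (U/C), 25 (C/A), 32 (G/C), 45 (G/C).
That gives 10 mismatches out of 46 aligned sites, so the Hamming distance is 10.

10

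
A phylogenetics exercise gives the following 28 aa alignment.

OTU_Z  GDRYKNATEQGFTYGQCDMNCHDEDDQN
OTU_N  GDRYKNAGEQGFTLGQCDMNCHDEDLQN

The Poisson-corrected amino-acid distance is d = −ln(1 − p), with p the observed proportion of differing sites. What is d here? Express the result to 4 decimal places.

Mismatches occur at site 8 (T↔G), site 14 (Y↔L), site 26 (D↔L).
p = 3/28 = 0.107143.
d = −ln(1 − 0.107143) = −ln(0.892857) = 0.1133.

0.1133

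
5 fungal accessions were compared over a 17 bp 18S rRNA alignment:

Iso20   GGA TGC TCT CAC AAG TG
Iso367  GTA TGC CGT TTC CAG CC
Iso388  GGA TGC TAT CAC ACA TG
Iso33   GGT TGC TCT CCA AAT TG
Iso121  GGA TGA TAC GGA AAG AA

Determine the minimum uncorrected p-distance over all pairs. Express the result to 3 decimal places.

Pairwise Hamming distances:
  Iso20 vs Iso367: 8
  Iso20 vs Iso388: 3
  Iso20 vs Iso33: 4
  Iso20 vs Iso121: 8
  Iso367 vs Iso388: 10
  Iso367 vs Iso33: 11
  Iso367 vs Iso121: 11
  Iso388 vs Iso33: 6
  Iso388 vs Iso121: 9
  Iso33 vs Iso121: 9
The smallest is 3 mismatches, between Iso20 and Iso388; p = 3/17 = 0.176.

0.176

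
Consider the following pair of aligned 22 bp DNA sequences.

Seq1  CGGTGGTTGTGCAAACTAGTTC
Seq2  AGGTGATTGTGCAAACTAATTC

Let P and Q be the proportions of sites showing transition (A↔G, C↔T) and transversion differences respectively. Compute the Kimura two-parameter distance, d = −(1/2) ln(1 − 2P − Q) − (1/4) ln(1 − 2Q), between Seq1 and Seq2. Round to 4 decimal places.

0.1527

Mismatches occur at site 1 (C→A, transversion), site 6 (G→A, transition), site 19 (G→A, transition).
Of the 3 differences, 2 transitions and 1 transversion over 22 sites: P = 2/22 = 0.090909, Q = 1/22 = 0.045455.
d = −0.5·ln(0.772727) − 0.25·ln(0.909090) = −0.5·(-0.257829) − 0.25·(-0.095311) = 0.1527.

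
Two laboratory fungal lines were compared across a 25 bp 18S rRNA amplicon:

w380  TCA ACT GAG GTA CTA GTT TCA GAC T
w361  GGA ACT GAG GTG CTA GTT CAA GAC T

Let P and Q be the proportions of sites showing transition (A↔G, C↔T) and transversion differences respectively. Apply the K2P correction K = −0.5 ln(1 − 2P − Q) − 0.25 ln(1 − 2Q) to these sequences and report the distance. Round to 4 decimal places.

0.2329

Differing sites — 1:T/G (Tv); 2:C/G (Tv); 12:A/G (Ti); 19:T/C (Ti); 20:C/A (Tv).
Of the 5 differences, 2 transitions and 3 transversions over 25 sites: P = 2/25 = 0.080000, Q = 3/25 = 0.120000.
d = −0.5·ln(0.720000) − 0.25·ln(0.760000) = −0.5·(-0.328504) − 0.25·(-0.274437) = 0.2329.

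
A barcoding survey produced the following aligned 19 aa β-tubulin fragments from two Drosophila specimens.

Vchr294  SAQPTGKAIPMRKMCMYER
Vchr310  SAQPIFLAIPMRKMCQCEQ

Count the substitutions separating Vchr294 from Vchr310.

The sequences differ at positions 5 (T/I), 6 (G/F), 7 (K/L), 16 (M/Q), 17 (Y/C), 19 (R/Q).
That gives 6 mismatches out of 19 aligned sites, so the Hamming distance is 6.

6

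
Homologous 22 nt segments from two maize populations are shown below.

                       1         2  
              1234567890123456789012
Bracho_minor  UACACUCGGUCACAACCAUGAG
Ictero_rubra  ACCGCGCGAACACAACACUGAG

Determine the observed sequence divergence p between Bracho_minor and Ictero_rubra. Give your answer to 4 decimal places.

Differing sites — 1:U/A; 2:A/C; 4:A/G; 6:U/G; 9:G/A; 10:U/A; 17:C/A; 18:A/C.
There are 8 differences over 22 sites, so p = 8/22 = 0.3636.

0.3636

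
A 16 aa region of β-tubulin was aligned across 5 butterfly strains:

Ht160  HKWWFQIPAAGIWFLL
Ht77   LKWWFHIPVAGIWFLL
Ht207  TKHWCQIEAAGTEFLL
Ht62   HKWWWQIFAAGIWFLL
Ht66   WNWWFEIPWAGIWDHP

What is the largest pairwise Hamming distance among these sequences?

12

Pairwise Hamming distances:
  Ht160 vs Ht77: 3
  Ht160 vs Ht207: 6
  Ht160 vs Ht62: 2
  Ht160 vs Ht66: 7
  Ht77 vs Ht207: 8
  Ht77 vs Ht62: 5
  Ht77 vs Ht66: 7
  Ht207 vs Ht62: 6
  Ht207 vs Ht66: 12
  Ht62 vs Ht66: 9
The largest is 12, between Ht207 and Ht66.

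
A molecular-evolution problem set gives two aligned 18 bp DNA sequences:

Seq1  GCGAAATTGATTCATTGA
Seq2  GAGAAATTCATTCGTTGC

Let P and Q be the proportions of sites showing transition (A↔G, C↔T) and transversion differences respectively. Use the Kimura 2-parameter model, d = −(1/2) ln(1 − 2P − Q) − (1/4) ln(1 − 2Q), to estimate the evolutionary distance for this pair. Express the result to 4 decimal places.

Mismatches occur at site 2 (C/A, transversion), site 9 (G/C, transversion), site 14 (A/G, transition), site 18 (A/C, transversion).
Of the 4 differences, 1 transition and 3 transversions over 18 sites: P = 1/18 = 0.055556, Q = 3/18 = 0.166667.
d = −0.5·ln(0.722221) − 0.25·ln(0.666666) = −0.5·(-0.325424) − 0.25·(-0.405466) = 0.2641.

0.2641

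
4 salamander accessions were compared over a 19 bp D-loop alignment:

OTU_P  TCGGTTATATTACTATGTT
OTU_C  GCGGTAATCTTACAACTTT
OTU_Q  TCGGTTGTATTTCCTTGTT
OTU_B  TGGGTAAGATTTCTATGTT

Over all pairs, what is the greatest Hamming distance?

9

Pairwise Hamming distances:
  OTU_P vs OTU_C: 6
  OTU_P vs OTU_Q: 4
  OTU_P vs OTU_B: 4
  OTU_C vs OTU_Q: 9
  OTU_C vs OTU_B: 8
  OTU_Q vs OTU_B: 6
The largest is 9, between OTU_C and OTU_Q.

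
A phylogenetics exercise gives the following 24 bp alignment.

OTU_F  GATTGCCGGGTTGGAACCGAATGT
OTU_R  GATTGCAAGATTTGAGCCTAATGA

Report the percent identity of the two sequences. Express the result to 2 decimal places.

70.83%

Differing sites — 7:C/A; 8:G/A; 10:G/A; 13:G/T; 16:A/G; 19:G/T; 24:T/A.
17 of the 24 sites match, so the percent identity is 17/24 × 100 = 70.83%.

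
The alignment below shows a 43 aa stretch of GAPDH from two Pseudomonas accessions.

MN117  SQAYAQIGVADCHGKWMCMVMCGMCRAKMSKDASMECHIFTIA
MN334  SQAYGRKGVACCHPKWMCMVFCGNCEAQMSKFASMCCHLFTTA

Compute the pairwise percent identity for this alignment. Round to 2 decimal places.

69.77%

Differing sites — 5:A/G; 6:Q/R; 7:I/K; 11:D/C; 14:G/P; 21:M/F; 24:M/N; 26:R/E; 28:K/Q; 32:D/F; 36:E/C; 39:I/L; 42:I/T.
30 of the 43 sites match, so the percent identity is 30/43 × 100 = 69.77%.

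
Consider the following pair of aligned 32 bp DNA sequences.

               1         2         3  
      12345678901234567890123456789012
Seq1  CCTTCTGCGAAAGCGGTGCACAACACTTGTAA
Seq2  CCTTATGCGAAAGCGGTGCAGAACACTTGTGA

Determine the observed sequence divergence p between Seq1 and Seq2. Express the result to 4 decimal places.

Differing sites — 5:C/A; 21:C/G; 31:A/G.
There are 3 differences over 32 sites, so p = 3/32 = 0.0938.

0.0938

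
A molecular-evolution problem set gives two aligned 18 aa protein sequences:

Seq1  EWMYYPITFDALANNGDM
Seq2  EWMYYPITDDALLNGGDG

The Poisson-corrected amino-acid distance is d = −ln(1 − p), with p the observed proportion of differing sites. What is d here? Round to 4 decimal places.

0.2513

Mismatches occur at site 9 (F↔D), site 13 (A↔L), site 15 (N↔G), site 18 (M↔G).
p = 4/18 = 0.222222.
d = −ln(1 − 0.222222) = −ln(0.777778) = 0.2513.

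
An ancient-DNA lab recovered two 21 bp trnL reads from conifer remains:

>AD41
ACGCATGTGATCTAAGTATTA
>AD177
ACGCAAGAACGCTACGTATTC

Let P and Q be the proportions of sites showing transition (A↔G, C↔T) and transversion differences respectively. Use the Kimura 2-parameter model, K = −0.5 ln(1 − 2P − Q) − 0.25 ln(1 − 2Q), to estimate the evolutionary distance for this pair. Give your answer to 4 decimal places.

0.4516

Differing sites — 6:T/A (Tv); 8:T/A (Tv); 9:G/A (Ti); 10:A/C (Tv); 11:T/G (Tv); 15:A/C (Tv); 21:A/C (Tv).
Of the 7 differences, 1 transition and 6 transversions over 21 sites: P = 1/21 = 0.047619, Q = 6/21 = 0.285714.
d = −0.5·ln(0.619048) − 0.25·ln(0.428572) = −0.5·(-0.479572) − 0.25·(-0.847297) = 0.4516.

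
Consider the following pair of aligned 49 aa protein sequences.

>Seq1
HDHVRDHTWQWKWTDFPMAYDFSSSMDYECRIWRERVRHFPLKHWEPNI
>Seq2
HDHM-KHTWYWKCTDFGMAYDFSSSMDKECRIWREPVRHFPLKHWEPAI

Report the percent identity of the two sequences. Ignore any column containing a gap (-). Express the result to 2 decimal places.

83.33%

Excluding the 1 gap column leaves 48 comparable sites.
Mismatches occur at site 4 (V/M), site 6 (D/K), site 10 (Q/Y), site 13 (W/C), site 17 (P/G), site 28 (Y/K), site 36 (R/P), site 48 (N/A).
40 of the 48 comparable sites match, so the percent identity is 40/48 × 100 = 83.33%.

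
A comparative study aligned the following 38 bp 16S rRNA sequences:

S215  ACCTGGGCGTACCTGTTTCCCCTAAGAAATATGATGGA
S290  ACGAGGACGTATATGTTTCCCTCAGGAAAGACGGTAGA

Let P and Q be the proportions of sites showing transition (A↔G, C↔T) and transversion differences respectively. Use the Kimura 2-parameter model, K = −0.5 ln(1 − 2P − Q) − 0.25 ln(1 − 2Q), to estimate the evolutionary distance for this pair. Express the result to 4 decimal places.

0.4327

Differing sites — 3:C/G (Tv); 4:T/A (Tv); 7:G/A (Ti); 12:C/T (Ti); 13:C/A (Tv); 22:C/T (Ti); 23:T/C (Ti); 25:A/G (Ti); 30:T/G (Tv); 32:T/C (Ti); 34:A/G (Ti); 36:G/A (Ti).
Of the 12 differences, 8 transitions and 4 transversions over 38 sites: P = 8/38 = 0.210526, Q = 4/38 = 0.105263.
d = −0.5·ln(0.473685) − 0.25·ln(0.789474) = −0.5·(-0.747213) − 0.25·(-0.236388) = 0.4327.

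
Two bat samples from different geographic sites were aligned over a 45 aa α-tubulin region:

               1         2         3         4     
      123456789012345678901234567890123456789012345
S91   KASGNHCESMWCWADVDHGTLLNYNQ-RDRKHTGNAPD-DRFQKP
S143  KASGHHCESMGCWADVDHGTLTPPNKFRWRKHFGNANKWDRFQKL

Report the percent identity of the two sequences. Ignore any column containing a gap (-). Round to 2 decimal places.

74.42%

Excluding the 2 gap columns leaves 43 comparable sites.
Differing sites — 5:N/H; 11:W/G; 22:L/T; 23:N/P; 24:Y/P; 26:Q/K; 29:D/W; 33:T/F; 37:P/N; 38:D/K; 45:P/L.
32 of the 43 comparable sites match, so the percent identity is 32/43 × 100 = 74.42%.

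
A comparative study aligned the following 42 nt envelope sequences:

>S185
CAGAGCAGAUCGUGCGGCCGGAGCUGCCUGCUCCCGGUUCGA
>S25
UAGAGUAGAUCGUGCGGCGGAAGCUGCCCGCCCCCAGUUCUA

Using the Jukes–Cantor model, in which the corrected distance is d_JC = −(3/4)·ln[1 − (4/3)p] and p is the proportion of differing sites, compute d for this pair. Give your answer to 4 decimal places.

0.2197

The sequences differ at positions 1 (C/U), 6 (C/U), 19 (C/G), 21 (G/A), 29 (U/C), 32 (U/C), 36 (G/A), 41 (G/U).
p = 8/42 = 0.190476.
d = −0.75 · ln(1 − (4/3)·0.190476) = −0.75 · ln(0.746032) = −0.75 · (-0.292987) = 0.2197.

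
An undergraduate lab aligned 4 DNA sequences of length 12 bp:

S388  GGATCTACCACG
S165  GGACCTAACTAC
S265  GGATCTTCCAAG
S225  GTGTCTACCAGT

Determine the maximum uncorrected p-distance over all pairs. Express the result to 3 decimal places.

Pairwise Hamming distances:
  S388 vs S165: 5
  S388 vs S265: 2
  S388 vs S225: 4
  S165 vs S265: 5
  S165 vs S225: 7
  S265 vs S225: 5
The largest is 7 mismatches, between S165 and S225; p = 7/12 = 0.583.

0.583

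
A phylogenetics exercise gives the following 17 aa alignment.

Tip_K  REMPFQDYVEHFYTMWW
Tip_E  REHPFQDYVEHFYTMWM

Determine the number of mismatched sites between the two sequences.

Differing sites — 3:M/H; 17:W/M.
That gives 2 mismatches out of 17 aligned sites, so the Hamming distance is 2.

2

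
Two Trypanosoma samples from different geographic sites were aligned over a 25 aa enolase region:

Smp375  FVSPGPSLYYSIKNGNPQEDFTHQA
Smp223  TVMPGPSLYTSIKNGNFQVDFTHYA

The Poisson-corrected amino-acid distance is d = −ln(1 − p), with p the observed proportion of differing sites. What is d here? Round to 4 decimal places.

Mismatches occur at site 1 (F↔T), site 3 (S↔M), site 10 (Y↔T), site 17 (P↔F), site 19 (E↔V), site 24 (Q↔Y).
p = 6/25 = 0.240000.
d = −ln(1 − 0.240000) = −ln(0.760000) = 0.2744.

0.2744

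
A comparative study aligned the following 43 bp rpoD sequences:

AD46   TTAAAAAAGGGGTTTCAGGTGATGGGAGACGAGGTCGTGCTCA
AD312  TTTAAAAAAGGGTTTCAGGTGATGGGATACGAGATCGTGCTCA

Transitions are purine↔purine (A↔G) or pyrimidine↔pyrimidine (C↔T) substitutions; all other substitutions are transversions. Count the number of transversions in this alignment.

2

Differing sites — 3:A/T (Tv); 9:G/A (Ti); 28:G/T (Tv); 34:G/A (Ti).
Of the 4 differences, 2 transitions and 2 transversions, so the answer is 2.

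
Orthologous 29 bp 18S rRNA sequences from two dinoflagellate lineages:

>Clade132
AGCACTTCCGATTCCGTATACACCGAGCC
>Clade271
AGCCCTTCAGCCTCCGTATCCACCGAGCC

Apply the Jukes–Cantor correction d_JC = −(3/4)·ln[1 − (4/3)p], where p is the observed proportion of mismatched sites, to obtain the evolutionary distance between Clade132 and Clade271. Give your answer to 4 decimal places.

0.1959

The sequences differ at positions 4 (A/C), 9 (C/A), 11 (A/C), 12 (T/C), 20 (A/C).
p = 5/29 = 0.172414.
d = −0.75 · ln(1 − (4/3)·0.172414) = −0.75 · ln(0.770115) = −0.75 · (-0.261215) = 0.1959.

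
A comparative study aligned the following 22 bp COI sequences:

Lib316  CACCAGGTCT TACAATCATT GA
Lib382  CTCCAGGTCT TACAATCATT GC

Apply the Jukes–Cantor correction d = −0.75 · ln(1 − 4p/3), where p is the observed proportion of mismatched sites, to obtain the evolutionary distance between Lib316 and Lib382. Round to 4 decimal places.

Mismatches occur at site 2 (A/T), site 22 (A/C).
p = 2/22 = 0.090909.
d = −0.75 · ln(1 − (4/3)·0.090909) = −0.75 · ln(0.878788) = −0.75 · (-0.129212) = 0.0969.

0.0969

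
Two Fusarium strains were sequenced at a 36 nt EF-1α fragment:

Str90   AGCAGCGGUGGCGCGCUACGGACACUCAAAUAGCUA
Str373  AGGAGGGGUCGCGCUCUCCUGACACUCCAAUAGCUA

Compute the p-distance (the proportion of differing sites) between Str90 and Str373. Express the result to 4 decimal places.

Differing sites — 3:C/G; 6:C/G; 10:G/C; 15:G/U; 18:A/C; 20:G/U; 28:A/C.
There are 7 differences over 36 sites, so p = 7/36 = 0.1944.

0.1944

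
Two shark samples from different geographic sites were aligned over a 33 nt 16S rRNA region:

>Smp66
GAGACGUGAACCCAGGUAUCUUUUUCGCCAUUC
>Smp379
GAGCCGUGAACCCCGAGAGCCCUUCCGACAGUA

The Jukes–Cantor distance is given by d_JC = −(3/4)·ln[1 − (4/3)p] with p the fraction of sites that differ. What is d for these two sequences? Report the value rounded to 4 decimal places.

0.4408

Differing sites — 4:A/C; 14:A/C; 16:G/A; 17:U/G; 19:U/G; 21:U/C; 22:U/C; 25:U/C; 28:C/A; 31:U/G; 33:C/A.
p = 11/33 = 0.333333.
d = −0.75 · ln(1 − (4/3)·0.333333) = −0.75 · ln(0.555556) = −0.75 · (-0.587786) = 0.4408.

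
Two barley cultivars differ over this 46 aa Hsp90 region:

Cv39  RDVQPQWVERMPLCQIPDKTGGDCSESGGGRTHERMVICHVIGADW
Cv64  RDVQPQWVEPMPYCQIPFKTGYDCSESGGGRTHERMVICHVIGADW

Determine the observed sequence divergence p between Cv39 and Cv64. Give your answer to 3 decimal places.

Differing sites — 10:R/P; 13:L/Y; 18:D/F; 22:G/Y.
There are 4 differences over 46 sites, so p = 4/46 = 0.087.

0.087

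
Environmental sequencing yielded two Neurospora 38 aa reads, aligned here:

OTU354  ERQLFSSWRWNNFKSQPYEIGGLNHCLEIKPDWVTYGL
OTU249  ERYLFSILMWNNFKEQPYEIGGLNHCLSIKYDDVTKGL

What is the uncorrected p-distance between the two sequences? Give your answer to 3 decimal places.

Differing sites — 3:Q/Y; 7:S/I; 8:W/L; 9:R/M; 15:S/E; 28:E/S; 31:P/Y; 33:W/D; 36:Y/K.
There are 9 differences over 38 sites, so p = 9/38 = 0.237.

0.237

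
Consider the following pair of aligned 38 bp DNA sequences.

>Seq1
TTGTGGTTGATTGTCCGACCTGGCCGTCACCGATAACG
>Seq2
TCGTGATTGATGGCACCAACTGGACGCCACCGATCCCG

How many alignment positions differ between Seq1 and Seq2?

Differing sites — 2:T/C; 6:G/A; 12:T/G; 14:T/C; 15:C/A; 17:G/C; 19:C/A; 24:C/A; 27:T/C; 35:A/C; 36:A/C.
That gives 11 mismatches out of 38 aligned sites, so the Hamming distance is 11.

11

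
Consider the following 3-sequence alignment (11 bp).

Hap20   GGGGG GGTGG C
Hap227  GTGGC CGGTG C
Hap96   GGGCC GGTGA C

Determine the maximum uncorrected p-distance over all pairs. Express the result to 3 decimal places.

0.545

Pairwise Hamming distances:
  Hap20 vs Hap227: 5
  Hap20 vs Hap96: 3
  Hap227 vs Hap96: 6
The largest is 6 mismatches, between Hap227 and Hap96; p = 6/11 = 0.545.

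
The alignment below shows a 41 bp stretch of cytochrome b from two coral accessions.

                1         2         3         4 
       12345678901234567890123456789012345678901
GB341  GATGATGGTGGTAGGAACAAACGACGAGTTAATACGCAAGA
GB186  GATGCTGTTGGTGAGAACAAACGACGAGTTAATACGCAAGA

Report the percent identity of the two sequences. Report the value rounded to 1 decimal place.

Mismatches occur at site 5 (A→C), site 8 (G→T), site 13 (A→G), site 14 (G→A).
37 of the 41 sites match, so the percent identity is 37/41 × 100 = 90.2%.

90.2%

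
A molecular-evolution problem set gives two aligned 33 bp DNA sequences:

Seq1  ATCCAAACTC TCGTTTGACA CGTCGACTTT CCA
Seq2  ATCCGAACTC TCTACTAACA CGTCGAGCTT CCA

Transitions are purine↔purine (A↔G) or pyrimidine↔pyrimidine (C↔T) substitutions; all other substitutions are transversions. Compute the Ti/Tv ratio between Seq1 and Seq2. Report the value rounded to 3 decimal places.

1.333

The sequences differ at positions 5 (A/G, transition), 13 (G/T, transversion), 14 (T/A, transversion), 15 (T/C, transition), 17 (G/A, transition), 27 (C/G, transversion), 28 (T/C, transition).
Of the 7 differences, 4 transitions and 3 transversions, so Ti/Tv = 4/3 = 1.333.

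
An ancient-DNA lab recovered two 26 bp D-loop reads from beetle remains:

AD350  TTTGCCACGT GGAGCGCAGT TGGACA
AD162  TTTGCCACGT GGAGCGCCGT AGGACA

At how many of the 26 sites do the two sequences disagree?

2

Differing sites — 18:A/C; 21:T/A.
That gives 2 mismatches out of 26 aligned sites, so the Hamming distance is 2.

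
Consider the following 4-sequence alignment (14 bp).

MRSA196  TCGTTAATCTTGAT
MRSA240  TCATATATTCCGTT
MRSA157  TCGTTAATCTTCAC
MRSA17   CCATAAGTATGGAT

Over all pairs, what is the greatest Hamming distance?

Pairwise Hamming distances:
  MRSA196 vs MRSA240: 7
  MRSA196 vs MRSA157: 2
  MRSA196 vs MRSA17: 6
  MRSA240 vs MRSA157: 9
  MRSA240 vs MRSA17: 7
  MRSA157 vs MRSA17: 8
The largest is 9, between MRSA240 and MRSA157.

9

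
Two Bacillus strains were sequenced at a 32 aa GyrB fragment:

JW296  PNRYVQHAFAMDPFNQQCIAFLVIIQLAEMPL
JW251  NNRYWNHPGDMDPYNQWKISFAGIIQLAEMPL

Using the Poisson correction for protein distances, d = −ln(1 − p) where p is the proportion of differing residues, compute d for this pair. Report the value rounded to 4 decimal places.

0.4700

Mismatches occur at site 1 (P↔N), site 5 (V↔W), site 6 (Q↔N), site 8 (A↔P), site 9 (F↔G), site 10 (A↔D), site 14 (F↔Y), site 17 (Q↔W), site 18 (C↔K), site 20 (A↔S), site 22 (L↔A), site 23 (V↔G).
p = 12/32 = 0.375000.
d = −ln(1 − 0.375000) = −ln(0.625000) = 0.4700.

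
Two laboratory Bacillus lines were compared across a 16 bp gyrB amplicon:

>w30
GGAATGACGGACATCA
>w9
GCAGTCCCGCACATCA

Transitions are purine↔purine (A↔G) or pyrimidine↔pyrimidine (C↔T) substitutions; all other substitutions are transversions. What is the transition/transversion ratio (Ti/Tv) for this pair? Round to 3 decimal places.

0.250

The sequences differ at positions 2 (G/C, transversion), 4 (A/G, transition), 6 (G/C, transversion), 7 (A/C, transversion), 10 (G/C, transversion).
Of the 5 differences, 1 transition and 4 transversions, so Ti/Tv = 1/4 = 0.250.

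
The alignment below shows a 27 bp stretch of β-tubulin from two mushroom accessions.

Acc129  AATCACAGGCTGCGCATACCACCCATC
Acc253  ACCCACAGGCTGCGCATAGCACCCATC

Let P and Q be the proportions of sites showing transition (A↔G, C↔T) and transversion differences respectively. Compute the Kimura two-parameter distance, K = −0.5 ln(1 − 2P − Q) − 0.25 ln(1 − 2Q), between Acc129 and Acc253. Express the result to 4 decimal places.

Mismatches occur at site 2 (A/C, transversion), site 3 (T/C, transition), site 19 (C/G, transversion).
Of the 3 differences, 1 transition and 2 transversions over 27 sites: P = 1/27 = 0.037037, Q = 2/27 = 0.074074.
d = −0.5·ln(0.851852) − 0.25·ln(0.851852) = −0.5·(-0.160342) − 0.25·(-0.160342) = 0.1203.

0.1203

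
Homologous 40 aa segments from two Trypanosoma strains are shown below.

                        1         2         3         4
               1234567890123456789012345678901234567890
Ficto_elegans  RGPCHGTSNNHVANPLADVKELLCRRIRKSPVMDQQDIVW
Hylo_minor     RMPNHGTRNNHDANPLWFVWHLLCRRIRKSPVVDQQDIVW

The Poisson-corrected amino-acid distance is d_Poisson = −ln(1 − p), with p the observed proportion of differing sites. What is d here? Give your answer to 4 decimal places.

Differing sites — 2:G/M; 4:C/N; 8:S/R; 12:V/D; 17:A/W; 18:D/F; 20:K/W; 21:E/H; 33:M/V.
p = 9/40 = 0.225000.
d = −ln(1 − 0.225000) = −ln(0.775000) = 0.2549.

0.2549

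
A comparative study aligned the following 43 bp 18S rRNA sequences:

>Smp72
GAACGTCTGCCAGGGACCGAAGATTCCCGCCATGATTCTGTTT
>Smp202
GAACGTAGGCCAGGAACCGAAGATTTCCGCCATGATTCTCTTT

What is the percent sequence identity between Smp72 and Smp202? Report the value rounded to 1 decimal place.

The sequences differ at positions 7 (C/A), 8 (T/G), 15 (G/A), 26 (C/T), 40 (G/C).
38 of the 43 sites match, so the percent identity is 38/43 × 100 = 88.4%.

88.4%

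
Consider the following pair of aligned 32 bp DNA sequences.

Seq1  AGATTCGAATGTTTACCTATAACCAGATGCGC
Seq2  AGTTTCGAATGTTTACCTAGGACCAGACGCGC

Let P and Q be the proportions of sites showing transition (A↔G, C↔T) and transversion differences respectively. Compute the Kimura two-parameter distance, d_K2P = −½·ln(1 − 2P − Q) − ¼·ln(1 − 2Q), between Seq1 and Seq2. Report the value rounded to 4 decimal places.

0.1372

Differing sites — 3:A/T (Tv); 20:T/G (Tv); 21:A/G (Ti); 28:T/C (Ti).
Of the 4 differences, 2 transitions and 2 transversions over 32 sites: P = 2/32 = 0.062500, Q = 2/32 = 0.062500.
d = −0.5·ln(0.812500) − 0.25·ln(0.875000) = −0.5·(-0.207639) − 0.25·(-0.133531) = 0.1372.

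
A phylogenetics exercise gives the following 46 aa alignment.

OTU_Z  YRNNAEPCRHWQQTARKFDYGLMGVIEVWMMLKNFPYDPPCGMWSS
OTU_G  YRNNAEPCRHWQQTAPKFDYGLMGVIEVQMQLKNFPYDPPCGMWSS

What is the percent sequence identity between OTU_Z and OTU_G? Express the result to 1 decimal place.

The sequences differ at positions 16 (R/P), 29 (W/Q), 31 (M/Q).
43 of the 46 sites match, so the percent identity is 43/46 × 100 = 93.5%.

93.5%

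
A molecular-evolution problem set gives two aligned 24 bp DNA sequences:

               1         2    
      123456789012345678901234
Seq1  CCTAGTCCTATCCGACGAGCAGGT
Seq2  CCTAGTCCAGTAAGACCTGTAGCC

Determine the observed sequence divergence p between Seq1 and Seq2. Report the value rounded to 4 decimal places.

0.3750

The sequences differ at positions 9 (T/A), 10 (A/G), 12 (C/A), 13 (C/A), 17 (G/C), 18 (A/T), 20 (C/T), 23 (G/C), 24 (T/C).
There are 9 differences over 24 sites, so p = 9/24 = 0.3750.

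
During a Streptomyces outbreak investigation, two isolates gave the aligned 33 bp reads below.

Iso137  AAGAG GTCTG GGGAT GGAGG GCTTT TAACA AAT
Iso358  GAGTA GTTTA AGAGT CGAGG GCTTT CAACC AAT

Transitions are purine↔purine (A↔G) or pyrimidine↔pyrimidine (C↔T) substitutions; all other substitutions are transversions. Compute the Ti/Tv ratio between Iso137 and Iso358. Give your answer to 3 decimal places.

2.667

Mismatches occur at site 1 (A→G, transition), site 4 (A→T, transversion), site 5 (G→A, transition), site 8 (C→T, transition), site 10 (G→A, transition), site 11 (G→A, transition), site 13 (G→A, transition), site 14 (A→G, transition), site 16 (G→C, transversion), site 26 (T→C, transition), site 30 (A→C, transversion).
Of the 11 differences, 8 transitions and 3 transversions, so Ti/Tv = 8/3 = 2.667.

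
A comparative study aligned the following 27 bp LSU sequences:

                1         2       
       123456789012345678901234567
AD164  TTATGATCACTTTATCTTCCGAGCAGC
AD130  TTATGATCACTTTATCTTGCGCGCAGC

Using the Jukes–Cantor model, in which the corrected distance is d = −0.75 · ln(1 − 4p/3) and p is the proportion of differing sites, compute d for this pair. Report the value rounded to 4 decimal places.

The sequences differ at positions 19 (C/G), 22 (A/C).
p = 2/27 = 0.074074.
d = −0.75 · ln(1 − (4/3)·0.074074) = −0.75 · ln(0.901235) = −0.75 · (-0.103989) = 0.0780.

0.0780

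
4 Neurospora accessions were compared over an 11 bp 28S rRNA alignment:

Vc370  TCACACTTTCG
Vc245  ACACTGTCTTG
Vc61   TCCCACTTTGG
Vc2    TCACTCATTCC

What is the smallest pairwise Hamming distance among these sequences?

2

Pairwise Hamming distances:
  Vc370 vs Vc245: 5
  Vc370 vs Vc61: 2
  Vc370 vs Vc2: 3
  Vc245 vs Vc61: 6
  Vc245 vs Vc2: 6
  Vc61 vs Vc2: 5
The smallest is 2, between Vc370 and Vc61.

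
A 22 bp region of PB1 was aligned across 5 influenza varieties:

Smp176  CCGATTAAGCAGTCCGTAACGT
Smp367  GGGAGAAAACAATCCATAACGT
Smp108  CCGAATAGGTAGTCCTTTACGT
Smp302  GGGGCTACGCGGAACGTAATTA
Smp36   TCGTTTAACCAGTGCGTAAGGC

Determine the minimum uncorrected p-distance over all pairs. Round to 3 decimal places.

0.227

Pairwise Hamming distances:
  Smp176 vs Smp367: 7
  Smp176 vs Smp108: 5
  Smp176 vs Smp302: 11
  Smp176 vs Smp36: 6
  Smp367 vs Smp108: 10
  Smp367 vs Smp302: 13
  Smp367 vs Smp36: 11
  Smp108 vs Smp302: 14
  Smp108 vs Smp36: 11
  Smp302 vs Smp36: 12
The smallest is 5 mismatches, between Smp176 and Smp108; p = 5/22 = 0.227.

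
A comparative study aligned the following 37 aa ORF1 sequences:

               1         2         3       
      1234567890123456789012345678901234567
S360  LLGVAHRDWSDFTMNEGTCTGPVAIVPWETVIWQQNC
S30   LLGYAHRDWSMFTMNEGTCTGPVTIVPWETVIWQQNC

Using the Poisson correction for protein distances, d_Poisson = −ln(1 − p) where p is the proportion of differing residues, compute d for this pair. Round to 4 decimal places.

0.0846

Differing sites — 4:V/Y; 11:D/M; 24:A/T.
p = 3/37 = 0.081081.
d = −ln(1 − 0.081081) = −ln(0.918919) = 0.0846.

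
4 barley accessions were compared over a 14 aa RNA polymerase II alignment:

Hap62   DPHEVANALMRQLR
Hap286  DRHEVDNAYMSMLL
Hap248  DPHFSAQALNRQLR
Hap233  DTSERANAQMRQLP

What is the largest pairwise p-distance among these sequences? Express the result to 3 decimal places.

Pairwise Hamming distances:
  Hap62 vs Hap286: 6
  Hap62 vs Hap248: 4
  Hap62 vs Hap233: 5
  Hap286 vs Hap248: 10
  Hap286 vs Hap233: 8
  Hap248 vs Hap233: 8
The largest is 10 mismatches, between Hap286 and Hap248; p = 10/14 = 0.714.

0.714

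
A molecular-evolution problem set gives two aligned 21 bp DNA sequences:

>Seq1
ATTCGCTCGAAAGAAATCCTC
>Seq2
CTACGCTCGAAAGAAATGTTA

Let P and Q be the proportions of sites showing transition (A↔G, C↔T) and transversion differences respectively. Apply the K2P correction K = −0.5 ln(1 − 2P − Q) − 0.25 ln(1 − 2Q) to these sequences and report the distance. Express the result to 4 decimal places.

Differing sites — 1:A/C (Tv); 3:T/A (Tv); 18:C/G (Tv); 19:C/T (Ti); 21:C/A (Tv).
Of the 5 differences, 1 transition and 4 transversions over 21 sites: P = 1/21 = 0.047619, Q = 4/21 = 0.190476.
d = −0.5·ln(0.714286) − 0.25·ln(0.619048) = −0.5·(-0.336472) − 0.25·(-0.479572) = 0.2881.

0.2881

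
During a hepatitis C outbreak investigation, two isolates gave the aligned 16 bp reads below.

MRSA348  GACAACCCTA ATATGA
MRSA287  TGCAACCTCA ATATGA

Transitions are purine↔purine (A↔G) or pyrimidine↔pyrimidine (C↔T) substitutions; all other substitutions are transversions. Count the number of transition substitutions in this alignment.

3

Mismatches occur at site 1 (G↔T, transversion), site 2 (A↔G, transition), site 8 (C↔T, transition), site 9 (T↔C, transition).
Of the 4 differences, 3 transitions and 1 transversion, so the answer is 3.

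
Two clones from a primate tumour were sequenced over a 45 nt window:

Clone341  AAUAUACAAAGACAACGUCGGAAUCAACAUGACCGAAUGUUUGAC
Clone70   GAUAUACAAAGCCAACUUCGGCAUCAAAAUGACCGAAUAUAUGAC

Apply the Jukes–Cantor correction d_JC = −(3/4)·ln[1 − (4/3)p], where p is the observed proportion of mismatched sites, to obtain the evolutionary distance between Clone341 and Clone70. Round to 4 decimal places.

0.1743

Differing sites — 1:A/G; 12:A/C; 17:G/U; 22:A/C; 28:C/A; 39:G/A; 41:U/A.
p = 7/45 = 0.155556.
d = −0.75 · ln(1 − (4/3)·0.155556) = −0.75 · ln(0.792592) = −0.75 · (-0.232447) = 0.1743.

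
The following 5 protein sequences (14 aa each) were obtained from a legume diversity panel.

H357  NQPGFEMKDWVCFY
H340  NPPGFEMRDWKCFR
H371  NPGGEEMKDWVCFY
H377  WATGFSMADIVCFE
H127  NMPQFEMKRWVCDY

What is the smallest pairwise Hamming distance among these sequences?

3

Pairwise Hamming distances:
  H357 vs H340: 4
  H357 vs H371: 3
  H357 vs H377: 7
  H357 vs H127: 4
  H340 vs H371: 5
  H340 vs H377: 8
  H340 vs H127: 7
  H371 vs H377: 8
  H371 vs H127: 6
  H377 vs H127: 10
The smallest is 3, between H357 and H371.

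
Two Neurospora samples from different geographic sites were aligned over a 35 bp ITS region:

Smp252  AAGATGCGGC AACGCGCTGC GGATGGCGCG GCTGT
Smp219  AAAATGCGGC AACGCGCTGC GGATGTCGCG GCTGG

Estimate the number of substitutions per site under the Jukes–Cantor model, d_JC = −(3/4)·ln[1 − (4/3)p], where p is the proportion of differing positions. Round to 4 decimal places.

Mismatches occur at site 3 (G↔A), site 26 (G↔T), site 35 (T↔G).
p = 3/35 = 0.085714.
d = −0.75 · ln(1 − (4/3)·0.085714) = −0.75 · ln(0.885715) = −0.75 · (-0.121360) = 0.0910.

0.0910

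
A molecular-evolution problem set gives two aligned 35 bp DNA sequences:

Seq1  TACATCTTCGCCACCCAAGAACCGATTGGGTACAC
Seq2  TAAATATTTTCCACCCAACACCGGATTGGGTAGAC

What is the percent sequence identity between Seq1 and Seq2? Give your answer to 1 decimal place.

Mismatches occur at site 3 (C↔A), site 6 (C↔A), site 9 (C↔T), site 10 (G↔T), site 19 (G↔C), site 21 (A↔C), site 23 (C↔G), site 33 (C↔G).
27 of the 35 sites match, so the percent identity is 27/35 × 100 = 77.1%.

77.1%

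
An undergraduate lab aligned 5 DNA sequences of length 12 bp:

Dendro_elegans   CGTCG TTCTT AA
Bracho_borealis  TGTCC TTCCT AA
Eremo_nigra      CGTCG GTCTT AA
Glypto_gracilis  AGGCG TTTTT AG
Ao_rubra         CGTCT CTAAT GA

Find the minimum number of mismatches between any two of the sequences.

Pairwise Hamming distances:
  Dendro_elegans vs Bracho_borealis: 3
  Dendro_elegans vs Eremo_nigra: 1
  Dendro_elegans vs Glypto_gracilis: 4
  Dendro_elegans vs Ao_rubra: 5
  Bracho_borealis vs Eremo_nigra: 4
  Bracho_borealis vs Glypto_gracilis: 6
  Bracho_borealis vs Ao_rubra: 6
  Eremo_nigra vs Glypto_gracilis: 5
  Eremo_nigra vs Ao_rubra: 5
  Glypto_gracilis vs Ao_rubra: 8
The smallest is 1, between Dendro_elegans and Eremo_nigra.

1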